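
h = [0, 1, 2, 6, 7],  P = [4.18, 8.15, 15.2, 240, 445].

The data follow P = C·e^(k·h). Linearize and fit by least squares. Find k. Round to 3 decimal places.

k = 0.672

With ln Pᵢ as the transformed response and hᵢ as the regressor:
AᵀA = [[90.0000, 16.0000]; [16.0000, 5]], rhs = [83.1110, 17.8283]ᵀ  (here Σh = 16.0000, Σ(h)² = 90.0000, Σln P = 17.8283, Σh·ln P = 83.1110).
Solving (det = 194.0000): k = 0.67166, ln C = 1.41637.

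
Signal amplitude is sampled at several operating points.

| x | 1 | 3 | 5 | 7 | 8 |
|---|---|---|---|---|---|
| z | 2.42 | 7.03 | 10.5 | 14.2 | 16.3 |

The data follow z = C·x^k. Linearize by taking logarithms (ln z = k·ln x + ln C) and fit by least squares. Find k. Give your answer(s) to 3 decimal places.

k = 0.908

With ln zᵢ as the transformed response and ln xᵢ as the regressor:
Over the data: Σln x = 6.7334, Σ(ln x)² = 11.9079, Σln z = 10.6297, Σln x·ln z = 16.8939.
Normal system: [[11.9079, 6.7334]; [6.7334, 5]]·[k, ln C]ᵀ = [16.8939, 10.6297]ᵀ.
Solving (det = 14.2007): k = 0.90808, ln C = 0.90306.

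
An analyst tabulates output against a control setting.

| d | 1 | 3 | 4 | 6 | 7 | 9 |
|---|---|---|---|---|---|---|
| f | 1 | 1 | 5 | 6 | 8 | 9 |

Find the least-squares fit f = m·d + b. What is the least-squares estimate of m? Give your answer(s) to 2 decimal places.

Normal-equation sums: Σd·d = 192, Σd = 30, Σ1 = 6.
And Σd·f = 197, Σf = 30.
Δ = 192·6 − 30² = 252.
m = (197·6 − 30·30)/252 = 47/42; b = (192·30 − 30·197)/252 = -25/42.

m = 1.12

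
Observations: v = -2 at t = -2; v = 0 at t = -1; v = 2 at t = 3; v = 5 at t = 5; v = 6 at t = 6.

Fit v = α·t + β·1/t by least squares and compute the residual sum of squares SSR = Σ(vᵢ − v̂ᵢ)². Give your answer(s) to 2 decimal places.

SSR = 0.75

Forming AᵀA = [[75, 5]; [5, 643/450]] and Aᵀv = [71, 11/3]ᵀ gives AᵀA·[α, β]ᵀ = Aᵀv.
Δ = 75·(643/450) − 5² = 493/6.
α = (71·(643/450) − 5·(11/3))/(493/6) = 37403/36975; β = (75·(11/3) − 5·71)/(493/6) = -480/493.
Residuals: -17144/36975, 1403/36975, -8753/12325, 1012/7395, 1144/12325; SSR = 27662/36975.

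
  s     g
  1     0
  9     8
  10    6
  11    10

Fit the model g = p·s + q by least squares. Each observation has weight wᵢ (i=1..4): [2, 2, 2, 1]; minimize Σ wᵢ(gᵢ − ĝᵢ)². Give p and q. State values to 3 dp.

p = 0.856, q = -0.811

From the data, Σwᵢ·s·s = 485, Σwᵢ·s = 51, Σwᵢ·1 = 7.
For AᵀWg: Σwᵢ·s·g = 374, Σwᵢ·g = 38.
So AᵀWA·[p, q]ᵀ = AᵀWg: [[485, 51]; [51, 7]]·[p, q]ᵀ = [374, 38]ᵀ.
Δ = 485·7 − 51² = 794.
p = (374·7 − 51·38)/794 = 340/397; q = (485·38 − 51·374)/794 = -322/397.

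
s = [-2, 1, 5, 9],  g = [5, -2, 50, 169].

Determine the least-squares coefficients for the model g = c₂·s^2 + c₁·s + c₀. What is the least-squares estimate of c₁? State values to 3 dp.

Sums needed: Σs^2·s^2 = 7203, Σs^2·s = 847, Σs^2 = 111, Σs·s = 111, Σs = 13, Σ1 = 4.
Right-hand side: Σs^2·g = 14957, Σs·g = 1759, Σg = 222.
Inverting the 3×3 Gram matrix, [c₂, c₁, c₀]ᵀ = [4011/1880, 11/9400, -17431/4700]ᵀ.

c₁ = 0.001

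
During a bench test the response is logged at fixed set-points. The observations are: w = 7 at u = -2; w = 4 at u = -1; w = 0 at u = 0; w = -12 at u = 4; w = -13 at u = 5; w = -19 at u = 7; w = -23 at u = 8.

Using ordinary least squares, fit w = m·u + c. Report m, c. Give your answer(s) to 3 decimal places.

m = -2.917, c = 0.750

Compute the Gram sums: Σu·u = 159, Σu = 21, Σ1 = 7.
For Mᵀw: Σu·w = -448, Σw = -56.
MᵀM·[m, c]ᵀ = Mᵀw becomes [[159, 21]; [21, 7]]·[m, c]ᵀ = [-448, -56]ᵀ.
Eliminating c: 7·(row 1) − 21·(row 2) gives 672·m = 7·(-448) − 21·(-56) = -1960, so m = -35/12.
Then c = ((-56) − 21·(-35/12))/7 = 3/4.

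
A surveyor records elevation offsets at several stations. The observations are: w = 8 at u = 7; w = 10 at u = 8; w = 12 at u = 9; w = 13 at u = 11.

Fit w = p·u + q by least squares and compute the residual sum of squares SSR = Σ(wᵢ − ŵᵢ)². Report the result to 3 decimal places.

SSR = 1.543

XᵀX·[p, q]ᵀ = Xᵀw reads: 315·p + 35·q = 387;  35·p + 4·q = 43.
(Σu·u = 315, Σu = 35, Σ1 = 4, Σu·w = 387, Σw = 43.)
Eliminating q: 4·(row 1) − 35·(row 2) gives 35·p = 4·387 − 35·43 = 43, so p = 43/35.
Then q = (43 − 35·(43/35))/4 = 0.
Residuals: -3/5, 6/35, 33/35, -18/35; SSR = 54/35.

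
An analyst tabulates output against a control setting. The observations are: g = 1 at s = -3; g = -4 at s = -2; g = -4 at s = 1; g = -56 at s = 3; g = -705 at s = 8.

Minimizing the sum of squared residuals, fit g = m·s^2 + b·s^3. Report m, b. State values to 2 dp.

m = -3.00, b = -1.00

Setting ∂/∂m … = 0 gives: 4275·m + 32737·b = -45635;  32737·m + 263667·b = -362471.
Eliminating b: 263667·(row 1) − 32737·(row 2) gives 55465256·m = 263667·(-45635) − 32737·(-362471) = -166230418, so m = -83115209/27732628.
Then b = ((-362471) − 32737·(-83115209/27732628))/263667 = -1463435/1459612.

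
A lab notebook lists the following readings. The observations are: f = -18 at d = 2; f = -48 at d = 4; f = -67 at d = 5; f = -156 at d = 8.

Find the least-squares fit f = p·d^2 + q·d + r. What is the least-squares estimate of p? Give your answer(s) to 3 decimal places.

p = -2.133

Compute the Gram sums: Σd^2·d^2 = 4993, Σd^2·d = 709, Σd^2 = 109, Σd·d = 109, Σd = 19, Σ1 = 4.
Moment sums: Σd^2·f = -12499, Σd·f = -1811, Σf = -289.
MᵀM·[p, q, r]ᵀ = Mᵀf becomes [[4993, 709, 109]; [709, 109, 19]; [109, 19, 4]]·[p, q, r]ᵀ = [-12499, -1811, -289]ᵀ.
Row-reducing yields p = -32/15, q = -121/75, r = -484/75.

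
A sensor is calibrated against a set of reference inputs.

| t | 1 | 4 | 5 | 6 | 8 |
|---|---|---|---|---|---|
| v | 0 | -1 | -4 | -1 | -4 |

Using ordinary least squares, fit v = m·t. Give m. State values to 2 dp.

Setting ∂/∂m … = 0 gives: 142·m = -62.
(Σt·t = 142, Σt·v = -62.)
Hence m = -62 / 142 ≈ -0.43662.

m = -0.44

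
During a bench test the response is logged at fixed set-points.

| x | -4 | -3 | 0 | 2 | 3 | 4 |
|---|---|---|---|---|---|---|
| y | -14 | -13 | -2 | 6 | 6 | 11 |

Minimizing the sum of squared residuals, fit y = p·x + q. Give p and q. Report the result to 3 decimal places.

p = 3.206, q = -2.069

From the data, Σx·x = 54, Σx = 2, Σ1 = 6.
And Σx·y = 169, Σy = -6.
So MᵀM·[p, q]ᵀ = Mᵀy: [[54, 2]; [2, 6]]·[p, q]ᵀ = [169, -6]ᵀ.
Determinant 54·6 − 2² = 320.
p = (169·6 − 2·(-6))/320 = 513/160; q = (54·(-6) − 2·169)/320 = -331/160.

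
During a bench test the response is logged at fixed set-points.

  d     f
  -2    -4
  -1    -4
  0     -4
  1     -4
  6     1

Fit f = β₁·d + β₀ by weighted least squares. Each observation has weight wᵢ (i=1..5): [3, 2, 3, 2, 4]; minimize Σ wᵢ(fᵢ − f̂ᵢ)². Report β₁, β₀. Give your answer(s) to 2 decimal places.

Setting ∂/∂β₁ … = 0 gives: 160·β₁ + 18·β₀ = 48;  18·β₁ + 14·β₀ = -36.
(Σwᵢ·d·d = 160, Σwᵢ·d = 18, Σwᵢ·1 = 14, Σwᵢ·d·f = 48, Σwᵢ·f = -36.)
Eliminating β₀: 14·(row 1) − 18·(row 2) gives 1916·β₁ = 14·48 − 18·(-36) = 1320, so β₁ = 330/479.
Then β₀ = ((-36) − 18·(330/479))/14 = -1656/479.

β₁ = 0.69, β₀ = -3.46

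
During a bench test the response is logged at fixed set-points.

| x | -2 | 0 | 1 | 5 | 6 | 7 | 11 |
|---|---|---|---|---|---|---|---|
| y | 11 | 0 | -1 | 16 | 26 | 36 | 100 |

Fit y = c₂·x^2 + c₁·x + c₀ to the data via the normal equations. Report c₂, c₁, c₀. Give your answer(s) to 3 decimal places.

The normal system MᵀM·[c₂, c₁, c₀]ᵀ = Mᵀy is [[18980, 2008, 236]; [2008, 236, 28]; [236, 28, 7]]·[c₂, c₁, c₀]ᵀ = [15243, 1565, 188]ᵀ.
Row-reducing yields c₂ = 38047/37356, c₁ = -81545/37356, c₀ = 354/283.

c₂ = 1.018, c₁ = -2.183, c₀ = 1.251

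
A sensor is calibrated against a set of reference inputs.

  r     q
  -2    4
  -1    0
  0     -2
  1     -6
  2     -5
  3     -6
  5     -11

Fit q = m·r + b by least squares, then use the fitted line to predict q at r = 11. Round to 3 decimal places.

Compute the Gram sums: Σr·r = 44, Σr = 8, Σ1 = 7.
Right-hand side: Σr·q = -97, Σq = -26.
det = 44·7 − 8² = 244.
m = ((-97)·7 − 8·(-26))/244 = -471/244; b = (44·(-26) − 8·(-97))/244 = -92/61.
At r = 11: q̂ = (-471/244)·(11) + (-92/61)·(1) = -5549/244.

q̂ = -22.742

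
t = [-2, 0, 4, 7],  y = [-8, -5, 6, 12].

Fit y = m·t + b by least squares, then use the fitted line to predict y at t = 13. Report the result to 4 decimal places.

Forming AᵀA = [[69, 9]; [9, 4]] and Aᵀy = [124, 5]ᵀ gives AᵀA·[m, b]ᵀ = Aᵀy.
Determinant 69·4 − 9² = 195.
m = (124·4 − 9·5)/195 = 451/195; b = (69·5 − 9·124)/195 = -257/65.
At t = 13: ŷ = (451/195)·(13) + (-257/65)·(1) = 5092/195.

ŷ = 26.1128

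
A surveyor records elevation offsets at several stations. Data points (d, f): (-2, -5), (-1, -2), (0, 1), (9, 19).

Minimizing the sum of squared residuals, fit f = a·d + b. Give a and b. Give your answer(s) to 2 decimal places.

a = 2.12, b = 0.06

Normal-equation sums: Σd·d = 86, Σd = 6, Σ1 = 4.
Moment sums: Σd·f = 183, Σf = 13.
det = 86·4 − 6² = 308.
a = (183·4 − 6·13)/308 = 327/154; b = (86·13 − 6·183)/308 = 5/77.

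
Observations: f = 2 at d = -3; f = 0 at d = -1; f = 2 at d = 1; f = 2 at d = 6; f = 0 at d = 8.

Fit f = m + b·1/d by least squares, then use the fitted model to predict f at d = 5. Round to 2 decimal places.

With design matrix M, MᵀM = [[5, -1/24]; [-1/24, 1241/576]] and Mᵀf = [6, 5/3]ᵀ.
det = 5·(1241/576) − (-1/24)² = 517/48.
m = (6·(1241/576) − (-1/24)·(5/3))/(517/48) = 3743/3102; b = (5·(5/3) − (-1/24)·6)/(517/48) = 412/517.
At d = 5: f̂ = (3743/3102)·(1) + (412/517)·(1/5) = 21187/15510.

f̂ = 1.37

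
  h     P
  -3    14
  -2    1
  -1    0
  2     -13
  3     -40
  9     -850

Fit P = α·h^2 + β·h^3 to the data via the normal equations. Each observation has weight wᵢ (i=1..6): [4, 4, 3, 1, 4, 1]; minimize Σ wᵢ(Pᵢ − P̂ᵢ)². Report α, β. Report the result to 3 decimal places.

With design matrix X, XᵀWX = [[7292, 58950]; [58950, 537596]] and XᵀWP = [-69822, -625618]ᵀ.
det = 7292·537596 − 58950² = 445047532.
α = ((-69822)·537596 − 58950·(-625618))/445047532 = -163961703/111261883; β = (7292·(-625618) − 58950·(-69822))/445047532 = -111499889/111261883.

α = -1.474, β = -1.002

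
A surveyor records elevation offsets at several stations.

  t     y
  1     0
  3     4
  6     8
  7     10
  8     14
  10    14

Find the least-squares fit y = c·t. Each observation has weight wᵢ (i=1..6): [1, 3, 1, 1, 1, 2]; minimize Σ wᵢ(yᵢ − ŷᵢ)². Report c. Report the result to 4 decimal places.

Compute the Gram sums: Σwᵢ·t·t = 377.
For MᵀWy: Σwᵢ·t·y = 546.
MᵀWM·[c]ᵀ = MᵀWy becomes [[377]]·[c]ᵀ = [546]ᵀ.
c = 546/377 = 1.44828.

c = 1.4483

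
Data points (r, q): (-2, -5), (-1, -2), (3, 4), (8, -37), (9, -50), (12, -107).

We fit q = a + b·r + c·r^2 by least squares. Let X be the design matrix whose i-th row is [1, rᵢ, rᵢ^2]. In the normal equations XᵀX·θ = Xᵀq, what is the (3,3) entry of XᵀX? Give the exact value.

Row 3 ↔ basis r^2, column 3 ↔ basis r^2, so (XᵀX)_{3,3} = Σᵢ (r^2)·(r^2) = (4)·(4) + (1)·(1) + (9)·(9) + (64)·(64) + (81)·(81) + (144)·(144) = 31491.

31491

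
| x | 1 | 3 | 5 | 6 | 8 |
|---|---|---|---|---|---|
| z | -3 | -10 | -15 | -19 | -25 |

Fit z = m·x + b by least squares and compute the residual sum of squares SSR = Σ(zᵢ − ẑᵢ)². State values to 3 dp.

The normal equations are: 135·m + 23·b = -422;  23·m + 5·b = -72.
(Σx·x = 135, Σx = 23, Σ1 = 5, Σx·z = -422, Σz = -72.)
det = 135·5 − 23² = 146.
m = ((-422)·5 − 23·(-72))/146 = -227/73; b = (135·(-72) − 23·(-422))/146 = -7/73.
Residuals: 15/73, -42/73, 47/73, -18/73, -2/73; SSR = 62/73.

SSR = 0.849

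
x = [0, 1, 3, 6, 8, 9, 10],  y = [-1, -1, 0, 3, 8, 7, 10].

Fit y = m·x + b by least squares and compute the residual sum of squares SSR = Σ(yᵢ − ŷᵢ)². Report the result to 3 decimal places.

SSR = 8.413

Entries of MᵀM: Σx·x = 291, Σx = 37, Σ1 = 7.
And Σx·y = 244, Σy = 26.
Eliminating b: 7·(row 1) − 37·(row 2) gives 668·m = 7·244 − 37·26 = 746, so m = 373/334.
Then b = (26 − 37·(373/334))/7 = -731/334.
Residuals: 397/334, 12/167, -194/167, -505/334, 419/334, -144/167, 341/334; SSR = 1405/167.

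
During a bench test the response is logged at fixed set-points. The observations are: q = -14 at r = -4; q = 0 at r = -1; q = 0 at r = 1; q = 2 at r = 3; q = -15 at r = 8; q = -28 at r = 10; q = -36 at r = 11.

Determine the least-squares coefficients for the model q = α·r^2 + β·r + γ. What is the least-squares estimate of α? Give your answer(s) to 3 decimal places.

Entries of AᵀA: Σr^2·r^2 = 29076, Σr^2·r = 2806, Σr^2 = 312, Σr·r = 312, Σr = 28, Σ1 = 7.
Right-hand side: Σr^2·q = -8322, Σr·q = -734, Σq = -91.
Solving the 3×3 system (Gaussian elimination) gives α = -484295/1061513, β = 1808859/1061513, γ = 550615/1061513.

α = -0.456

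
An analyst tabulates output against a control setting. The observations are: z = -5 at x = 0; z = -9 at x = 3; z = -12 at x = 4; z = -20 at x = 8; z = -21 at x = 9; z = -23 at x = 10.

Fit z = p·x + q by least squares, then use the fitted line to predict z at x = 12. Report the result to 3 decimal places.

ẑ = -26.793

The normal system AᵀA·[p, q]ᵀ = Aᵀz is [[270, 34]; [34, 6]]·[p, q]ᵀ = [-654, -90]ᵀ.
Δ = 270·6 − 34² = 464.
p = ((-654)·6 − 34·(-90))/464 = -54/29; q = (270·(-90) − 34·(-654))/464 = -129/29.
At x = 12: ẑ = (-54/29)·(12) + (-129/29)·(1) = -777/29.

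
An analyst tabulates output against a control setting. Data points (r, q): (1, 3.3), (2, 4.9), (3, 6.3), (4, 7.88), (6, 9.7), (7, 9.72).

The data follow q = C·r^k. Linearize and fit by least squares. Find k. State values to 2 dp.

k = 0.58

Taking logs, ln q = k·ln r + ln C, so regress ln q on ln r.
Σln r = 6.9157, Σ(ln r)² = 10.6062, Σln q = 11.2343, Σln r·ln q = 14.4819.
Equations: 10.6062·k + 6.9157·ln C = 14.4819;  6.9157·k + 6·ln C = 11.2343.
Slope k = (n·Σln r·ln q − Σln r·Σln q)/(n·Σ(ln r)² − (Σln r)²) = (6·14.4819 − 6.9157·11.2343)/15.8099 = 0.58176; ln C = (Σln q − k·Σln r)/n = 1.20185.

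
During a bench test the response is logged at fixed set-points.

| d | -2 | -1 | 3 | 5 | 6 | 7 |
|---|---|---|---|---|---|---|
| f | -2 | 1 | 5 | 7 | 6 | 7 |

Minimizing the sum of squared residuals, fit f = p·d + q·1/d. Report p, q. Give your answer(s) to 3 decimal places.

From the data, Σd·d = 124, Σd·1/d = 6, Σ1/d·1/d = 31957/22050.
Right-hand side: Σd·f = 138, Σ1/d·f = 76/15.
Δ = 124·(31957/22050) − 6² = 1584434/11025.
p = (138·(31957/22050) − 6·(76/15))/(1584434/11025) = 1869873/1584434; q = (124·(76/15) − 6·138)/(1584434/11025) = -1101030/792217.

p = 1.180, q = -1.390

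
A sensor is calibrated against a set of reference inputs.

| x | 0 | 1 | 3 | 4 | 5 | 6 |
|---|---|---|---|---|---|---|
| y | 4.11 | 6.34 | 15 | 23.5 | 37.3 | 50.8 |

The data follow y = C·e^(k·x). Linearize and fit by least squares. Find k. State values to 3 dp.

Let Y = ln y. Fitting Y = k·x + ln C by least squares:
Σx = 19.0000, Σ(x)² = 87.0000, Σln y = 16.6722, Σx·ln y = 64.2614.
Equations: 87.0000·k + 19.0000·ln C = 64.2614;  19.0000·k + 6·ln C = 16.6722.
Slope k = (n·Σx·ln y − Σx·Σln y)/(n·Σ(x)² − (Σx)²) = (6·64.2614 − 19.0000·16.6722)/161.0000 = 0.42730; ln C = (Σln y − k·Σx)/n = 1.42558.

k = 0.427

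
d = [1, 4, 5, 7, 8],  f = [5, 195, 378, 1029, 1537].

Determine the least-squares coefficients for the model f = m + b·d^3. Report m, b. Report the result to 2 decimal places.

m = 2.72, b = 3.00

The normal equations are: 5·m + 1045·b = 3144;  1045·m + 399515·b = 1199626.
(Σ1 = 5, Σd^3 = 1045, Σd^3·d^3 = 399515, Σf = 3144, Σd^3·f = 1199626.)
Determinant 5·399515 − 1045² = 905550.
m = (3144·399515 − 1045·1199626)/905550 = 246599/90555; b = (5·1199626 − 1045·3144)/905550 = 54253/18111.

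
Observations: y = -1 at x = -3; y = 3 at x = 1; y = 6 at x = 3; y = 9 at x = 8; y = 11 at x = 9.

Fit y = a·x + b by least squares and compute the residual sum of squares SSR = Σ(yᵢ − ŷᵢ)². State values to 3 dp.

Compute the Gram sums: Σx·x = 164, Σx = 18, Σ1 = 5.
Right-hand side: Σx·y = 195, Σy = 28.
Normal equations: [[164, 18]; [18, 5]]·[a, b]ᵀ = [195, 28]ᵀ.
Eliminating b: 5·(row 1) − 18·(row 2) gives 496·a = 5·195 − 18·28 = 471, so a = 471/496.
Then b = (28 − 18·(471/496))/5 = 541/248.
Residuals: -165/496, -65/496, 481/496, -193/248, 135/496; SSR = 867/496.

SSR = 1.748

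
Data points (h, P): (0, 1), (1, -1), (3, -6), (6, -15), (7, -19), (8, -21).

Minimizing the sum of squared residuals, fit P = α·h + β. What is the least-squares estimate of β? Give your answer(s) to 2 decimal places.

β = 1.67

Normal-equation sums: Σh·h = 159, Σh = 25, Σ1 = 6.
For MᵀP: Σh·P = -410, ΣP = -61.
MᵀM·[α, β]ᵀ = MᵀP becomes [[159, 25]; [25, 6]]·[α, β]ᵀ = [-410, -61]ᵀ.
Determinant 159·6 − 25² = 329.
α = ((-410)·6 − 25·(-61))/329 = -935/329; β = (159·(-61) − 25·(-410))/329 = 551/329.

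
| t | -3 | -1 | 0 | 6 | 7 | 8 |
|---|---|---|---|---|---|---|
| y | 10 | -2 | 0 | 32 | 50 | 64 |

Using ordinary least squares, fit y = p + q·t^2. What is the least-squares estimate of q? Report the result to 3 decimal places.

The normal equations are: 6·p + 159·q = 154;  159·p + 7875·q = 7786.
Eliminating q: 7875·(row 1) − 159·(row 2) gives 21969·p = 7875·154 − 159·7786 = -25224, so p = -8408/7323.
Then q = (7786 − 159·(-8408/7323))/7875 = 2470/2441.

q = 1.012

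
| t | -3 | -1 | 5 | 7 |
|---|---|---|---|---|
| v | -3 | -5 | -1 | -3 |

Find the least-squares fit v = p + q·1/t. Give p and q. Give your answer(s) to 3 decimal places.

p = -2.358, q = 2.591

Forming MᵀM = [[4, -104/105]; [-104/105, 12916/11025]] and Mᵀv = [-12, 188/35]ᵀ gives MᵀM·[p, q]ᵀ = Mᵀv.
Eliminating q: (12916/11025)·(row 1) − (-104/105)·(row 2) gives (13616/3675)·p = (12916/11025)·(-12) − (-104/105)·(188/35) = -10704/1225, so p = -2007/851.
Then q = ((188/35) − (-104/105)·(-2007/851))/(12916/11025) = 2205/851.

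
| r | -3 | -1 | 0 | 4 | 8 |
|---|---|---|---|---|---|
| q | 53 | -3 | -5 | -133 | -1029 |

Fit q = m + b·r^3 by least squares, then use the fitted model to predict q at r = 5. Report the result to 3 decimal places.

Normal-equation sums: Σ1 = 5, Σr^3 = 548, Σr^3·r^3 = 266970.
Moment sums: Σq = -1117, Σr^3·q = -536788.
Normal equations: [[5, 548]; [548, 266970]]·[m, b]ᵀ = [-1117, -536788]ᵀ.
Eliminating b: 266970·(row 1) − 548·(row 2) gives 1034546·m = 266970·(-1117) − 548·(-536788) = -4045666, so m = -2022833/517273.
Then b = ((-536788) − 548·(-2022833/517273))/266970 = -1035912/517273.
At r = 5: q̂ = (-2022833/517273)·(1) + (-1035912/517273)·(125) = -131511833/517273.

q̂ = -254.241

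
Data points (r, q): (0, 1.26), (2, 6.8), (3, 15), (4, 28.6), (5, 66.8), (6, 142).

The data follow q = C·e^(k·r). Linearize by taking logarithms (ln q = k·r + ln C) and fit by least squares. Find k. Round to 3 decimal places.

k = 0.781

Taking logs, ln q = k·r + ln C, so regress ln q on r.
AᵀA = [[90.0000, 20.0000]; [20.0000, 6]], rhs = [76.1151, 17.3670]ᵀ  (here Σr = 20.0000, Σ(r)² = 90.0000, Σln q = 17.3670, Σr·ln q = 76.1151).
Δ = 90.0000·6 − (20.0000)² = 140.0000; k = (76.1151·6 − 20.0000·17.3670)/140.0000 = 0.78107, ln C = (90.0000·17.3670 − 20.0000·76.1151)/140.0000 = 0.29093.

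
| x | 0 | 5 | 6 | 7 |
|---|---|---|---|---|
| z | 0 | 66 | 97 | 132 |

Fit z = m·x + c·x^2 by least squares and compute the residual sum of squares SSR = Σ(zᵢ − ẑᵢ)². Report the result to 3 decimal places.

SSR = 0.445

Entries of MᵀM: Σx·x = 110, Σx·x^2 = 684, Σx^2·x^2 = 4322.
For Mᵀz: Σx·z = 1836, Σx^2·z = 11610.
Determinant 110·4322 − 684² = 7564.
m = (1836·4322 − 684·11610)/7564 = -1512/1891; c = (110·11610 − 684·1836)/7564 = 5319/1891.
Residuals: 0, -609/1891, 1015/1891, -435/1891; SSR = 841/1891.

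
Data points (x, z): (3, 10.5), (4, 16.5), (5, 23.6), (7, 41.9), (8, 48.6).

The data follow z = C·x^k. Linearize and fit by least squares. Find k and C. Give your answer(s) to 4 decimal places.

Let Y = ln z. Fitting Y = k·ln x + ln C by least squares:
AᵀA = [[13.8297, 8.1197]; [8.1197, 5]], rhs = [26.9017, 15.9349]ᵀ  (here Σln x = 8.1197, Σ(ln x)² = 13.8297, Σln z = 15.9349, Σln x·ln z = 26.9017).
Δ = 13.8297·5 − (8.1197)² = 3.2190; k = (26.9017·5 − 8.1197·15.9349)/3.2190 = 1.59112, ln C = (13.8297·15.9349 − 8.1197·26.9017)/3.2190 = 0.60310, so C = exp(0.60310) = 1.82777.

k = 1.5911, C = 1.8278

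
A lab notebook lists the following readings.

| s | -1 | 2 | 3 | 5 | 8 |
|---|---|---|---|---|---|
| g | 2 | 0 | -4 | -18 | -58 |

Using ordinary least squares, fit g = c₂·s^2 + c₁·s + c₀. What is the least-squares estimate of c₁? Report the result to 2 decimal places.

Setting ∂/∂c₂ … = 0 gives: 4819·c₂ + 671·c₁ + 103·c₀ = -4196;  671·c₂ + 103·c₁ + 17·c₀ = -568;  103·c₂ + 17·c₁ + 5·c₀ = -78.
Row-reducing yields c₂ = -2763/2639, c₁ = 1931/2639, c₀ = 1312/377.

c₁ = 0.73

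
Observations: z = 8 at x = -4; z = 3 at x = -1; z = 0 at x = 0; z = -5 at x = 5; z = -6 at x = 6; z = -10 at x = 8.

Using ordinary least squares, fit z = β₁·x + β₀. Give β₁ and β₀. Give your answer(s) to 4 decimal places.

From the data, Σx·x = 142, Σx = 14, Σ1 = 6.
Moment sums: Σx·z = -176, Σz = -10.
Normal equations: [[142, 14]; [14, 6]]·[β₁, β₀]ᵀ = [-176, -10]ᵀ.
Δ = 142·6 − 14² = 656.
β₁ = ((-176)·6 − 14·(-10))/656 = -229/164; β₀ = (142·(-10) − 14·(-176))/656 = 261/164.

β₁ = -1.3963, β₀ = 1.5915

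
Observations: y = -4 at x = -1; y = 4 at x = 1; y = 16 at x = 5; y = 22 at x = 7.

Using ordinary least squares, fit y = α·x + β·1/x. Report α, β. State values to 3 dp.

α = 3.139, β = 0.868

The normal system MᵀM·[α, β]ᵀ = Mᵀy is [[76, 4]; [4, 2524/1225]]·[α, β]ᵀ = [242, 502/35]ᵀ.
det = 76·(2524/1225) − 4² = 172224/1225.
α = (242·(2524/1225) − 4·(502/35))/(172224/1225) = 11261/3588; β = (76·(502/35) − 4·242)/(172224/1225) = 3115/3588.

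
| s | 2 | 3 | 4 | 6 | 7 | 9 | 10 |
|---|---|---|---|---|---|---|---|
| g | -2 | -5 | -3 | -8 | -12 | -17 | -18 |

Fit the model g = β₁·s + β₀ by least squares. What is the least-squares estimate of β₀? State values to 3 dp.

β₀ = 3.023

Entries of XᵀX: Σs·s = 295, Σs = 41, Σ1 = 7.
Moment sums: Σs·g = -496, Σg = -65.
So XᵀX·[β₁, β₀]ᵀ = Xᵀg: [[295, 41]; [41, 7]]·[β₁, β₀]ᵀ = [-496, -65]ᵀ.
Determinant 295·7 − 41² = 384.
β₁ = ((-496)·7 − 41·(-65))/384 = -269/128; β₀ = (295·(-65) − 41·(-496))/384 = 387/128.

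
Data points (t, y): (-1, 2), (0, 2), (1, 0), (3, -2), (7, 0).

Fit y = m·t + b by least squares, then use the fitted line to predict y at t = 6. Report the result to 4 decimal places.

ŷ = -0.8000

Normal-equation sums: Σt·t = 60, Σt = 10, Σ1 = 5.
Right-hand side: Σt·y = -8, Σy = 2.
Normal equations: [[60, 10]; [10, 5]]·[m, b]ᵀ = [-8, 2]ᵀ.
Eliminating b: 5·(row 1) − 10·(row 2) gives 200·m = 5·(-8) − 10·2 = -60, so m = -3/10.
Then b = (2 − 10·(-3/10))/5 = 1.
At t = 6: ŷ = (-3/10)·(6) + (1)·(1) = -4/5.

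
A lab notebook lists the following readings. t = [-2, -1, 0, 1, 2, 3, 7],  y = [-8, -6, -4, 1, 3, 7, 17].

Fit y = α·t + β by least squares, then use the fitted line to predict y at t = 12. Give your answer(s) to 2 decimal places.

ŷ = 31.88

The normal system AᵀA·[α, β]ᵀ = Aᵀy is [[68, 10]; [10, 7]]·[α, β]ᵀ = [169, 10]ᵀ.
Δ = 68·7 − 10² = 376.
α = (169·7 − 10·10)/376 = 1083/376; β = (68·10 − 10·169)/376 = -505/188.
At t = 12: ŷ = (1083/376)·(12) + (-505/188)·(1) = 5993/188.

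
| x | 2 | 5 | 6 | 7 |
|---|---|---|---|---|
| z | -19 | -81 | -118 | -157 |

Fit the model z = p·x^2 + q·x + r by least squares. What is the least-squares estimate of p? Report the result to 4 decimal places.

Forming MᵀM = [[4338, 692, 114]; [692, 114, 20]; [114, 20, 4]] and Mᵀz = [-14042, -2250, -375]ᵀ gives MᵀM·[p, q, r]ᵀ = Mᵀz.
Solving the 3×3 system (Gaussian elimination) gives p = -1213/362, q = 437/181, r = -3737/362.

p = -3.3508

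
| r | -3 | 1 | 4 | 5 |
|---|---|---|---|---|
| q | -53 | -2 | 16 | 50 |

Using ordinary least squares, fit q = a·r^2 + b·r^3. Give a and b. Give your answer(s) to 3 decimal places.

From the data, Σr^2·r^2 = 963, Σr^2·r^3 = 3907, Σr^3·r^3 = 20451.
Moment sums: Σr^2·q = 1027, Σr^3·q = 8703.
Normal equations: [[963, 3907]; [3907, 20451]]·[a, b]ᵀ = [1027, 8703]ᵀ.
det = 963·20451 − 3907² = 4429664.
a = (1027·20451 − 3907·8703)/4429664 = -3249861/1107416; b = (963·8703 − 3907·1027)/4429664 = 1092125/1107416.

a = -2.935, b = 0.986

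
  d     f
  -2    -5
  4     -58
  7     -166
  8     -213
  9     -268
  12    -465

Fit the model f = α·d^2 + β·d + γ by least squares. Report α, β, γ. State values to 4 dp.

Sums needed: Σd^2·d^2 = 34066, Σd^2·d = 3368, Σd^2 = 358, Σd·d = 358, Σd = 38, Σ1 = 6.
For Xᵀf: Σd^2·f = -111382, Σd·f = -11080, Σf = -1175.
XᵀX·[α, β, γ]ᵀ = Xᵀf becomes [[34066, 3368, 358]; [3368, 358, 38]; [358, 38, 6]]·[α, β, γ]ᵀ = [-111382, -11080, -1175]ᵀ.
Row-reducing yields α = -1257277/418938, β = -92041/32226, γ = 184515/139646.

α = -3.0011, β = -2.8561, γ = 1.3213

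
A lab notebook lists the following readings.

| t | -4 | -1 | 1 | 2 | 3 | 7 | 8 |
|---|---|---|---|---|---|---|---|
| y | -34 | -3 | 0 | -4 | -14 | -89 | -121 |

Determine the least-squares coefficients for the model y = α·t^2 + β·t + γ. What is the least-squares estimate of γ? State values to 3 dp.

γ = 1.299

With design matrix M, MᵀM = [[6852, 826, 144]; [826, 144, 16]; [144, 16, 7]] and Mᵀy = [-12794, -1502, -265]ᵀ.
Solving the 3×3 system (Gaussian elimination) gives α = -12789/6367, β = 283349/299249, γ = 388769/299249.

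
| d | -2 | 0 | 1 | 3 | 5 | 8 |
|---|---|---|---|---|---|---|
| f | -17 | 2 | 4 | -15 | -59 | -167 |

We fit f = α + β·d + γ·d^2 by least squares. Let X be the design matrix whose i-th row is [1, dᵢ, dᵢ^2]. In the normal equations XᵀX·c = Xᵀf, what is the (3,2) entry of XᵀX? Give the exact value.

657

Row 3 ↔ basis d^2, column 2 ↔ basis d, so (XᵀX)_{3,2} = Σᵢ (d^2)·(d) = (4)·(-2) + (0)·(0) + (1)·(1) + (9)·(3) + (25)·(5) + (64)·(8) = 657.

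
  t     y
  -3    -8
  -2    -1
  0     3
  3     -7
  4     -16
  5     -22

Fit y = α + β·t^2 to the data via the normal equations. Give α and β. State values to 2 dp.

Normal-equation sums: Σ1 = 6, Σt^2 = 63, Σt^2·t^2 = 1059.
And Σy = -51, Σt^2·y = -945.
XᵀX·[α, β]ᵀ = Xᵀy becomes [[6, 63]; [63, 1059]]·[α, β]ᵀ = [-51, -945]ᵀ.
Determinant 6·1059 − 63² = 2385.
α = ((-51)·1059 − 63·(-945))/2385 = 614/265; β = (6·(-945) − 63·(-51))/2385 = -273/265.

α = 2.32, β = -1.03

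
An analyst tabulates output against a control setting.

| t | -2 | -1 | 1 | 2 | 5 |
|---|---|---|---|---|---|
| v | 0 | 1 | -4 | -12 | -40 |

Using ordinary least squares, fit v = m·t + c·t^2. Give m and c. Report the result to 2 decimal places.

m = -2.63, c = -1.10

AᵀA·[m, c]ᵀ = Aᵀv reads: 35·m + 125·c = -229;  125·m + 659·c = -1051.
(Σt·t = 35, Σt·t^2 = 125, Σt^2·t^2 = 659, Σt·v = -229, Σt^2·v = -1051.)
Determinant 35·659 − 125² = 7440.
m = ((-229)·659 − 125·(-1051))/7440 = -407/155; c = (35·(-1051) − 125·(-229))/7440 = -34/31.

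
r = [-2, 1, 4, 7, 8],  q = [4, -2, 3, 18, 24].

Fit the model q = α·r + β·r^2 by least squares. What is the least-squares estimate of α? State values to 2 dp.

The normal system MᵀM·[α, β]ᵀ = Mᵀq is [[134, 912]; [912, 6770]]·[α, β]ᵀ = [320, 2480]ᵀ.
Determinant 134·6770 − 912² = 75436.
α = (320·6770 − 912·2480)/75436 = -23840/18859; β = (134·2480 − 912·320)/75436 = 10120/18859.

α = -1.26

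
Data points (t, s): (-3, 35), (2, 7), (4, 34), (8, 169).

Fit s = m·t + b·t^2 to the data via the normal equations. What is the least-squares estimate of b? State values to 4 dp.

Setting ∂/∂m … = 0 gives: 93·m + 557·b = 1397;  557·m + 4449·b = 11703.
(Σt·t = 93, Σt·t^2 = 557, Σt^2·t^2 = 4449, Σt·s = 1397, Σt^2·s = 11703.)
det = 93·4449 − 557² = 103508.
m = (1397·4449 − 557·11703)/103508 = -151659/51754; b = (93·11703 − 557·1397)/103508 = 155125/51754.

b = 2.9974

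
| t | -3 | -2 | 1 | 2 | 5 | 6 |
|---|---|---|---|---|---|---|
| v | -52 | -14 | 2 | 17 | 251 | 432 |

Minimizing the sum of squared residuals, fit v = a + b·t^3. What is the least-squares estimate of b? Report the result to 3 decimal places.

Sums needed: Σ1 = 6, Σt^3 = 315, Σt^3·t^3 = 63139.
Moment sums: Σv = 636, Σt^3·v = 126341.
Eliminating b: 63139·(row 1) − 315·(row 2) gives 279609·a = 63139·636 − 315·126341 = 358989, so a = 119663/93203.
Then b = (126341 − 315·(119663/93203))/63139 = 185902/93203.

b = 1.995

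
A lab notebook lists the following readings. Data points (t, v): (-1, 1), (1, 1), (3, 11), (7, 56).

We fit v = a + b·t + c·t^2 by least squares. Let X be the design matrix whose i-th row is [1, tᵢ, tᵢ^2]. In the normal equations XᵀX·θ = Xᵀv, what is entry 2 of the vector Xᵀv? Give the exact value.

425

Entry 2 ↔ basis t, so (Xᵀv)_{2} = Σᵢ (t)·vᵢ = (-1)·(1) + (1)·(1) + (3)·(11) + (7)·(56) = 425.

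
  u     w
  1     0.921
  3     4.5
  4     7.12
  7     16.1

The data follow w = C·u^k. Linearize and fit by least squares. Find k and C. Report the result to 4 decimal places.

k = 1.4714, C = 0.9148

Linearized form: ln w = k·ln u + ln C. From the 4 transformed points,
AᵀA = [[6.9153, 4.4308]; [4.4308, 4]], rhs = [9.7809, 6.1635]ᵀ  (here Σln u = 4.4308, Σ(ln u)² = 6.9153, Σln w = 6.1635, Σln u·ln w = 9.7809).
Δ = 6.9153·4 − (4.4308)² = 8.0292; k = (9.7809·4 − 4.4308·6.1635)/8.0292 = 1.47141, ln C = (6.9153·6.1635 − 4.4308·9.7809)/8.0292 = -0.08901, so C = exp(-0.08901) = 0.91484.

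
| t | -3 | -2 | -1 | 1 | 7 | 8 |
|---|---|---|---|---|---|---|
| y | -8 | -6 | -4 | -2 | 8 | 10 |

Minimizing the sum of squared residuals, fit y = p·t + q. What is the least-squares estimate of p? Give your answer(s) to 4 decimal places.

p = 1.5928

With design matrix A, AᵀA = [[128, 10]; [10, 6]] and Aᵀy = [174, -2]ᵀ.
det = 128·6 − 10² = 668.
p = (174·6 − 10·(-2))/668 = 266/167; q = (128·(-2) − 10·174)/668 = -499/167.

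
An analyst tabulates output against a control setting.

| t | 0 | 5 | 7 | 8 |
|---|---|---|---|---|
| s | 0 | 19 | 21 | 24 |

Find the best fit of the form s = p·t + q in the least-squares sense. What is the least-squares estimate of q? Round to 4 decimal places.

q = 1.0000

Entries of MᵀM: Σt·t = 138, Σt = 20, Σ1 = 4.
For Mᵀs: Σt·s = 434, Σs = 64.
det = 138·4 − 20² = 152.
p = (434·4 − 20·64)/152 = 3; q = (138·64 − 20·434)/152 = 1.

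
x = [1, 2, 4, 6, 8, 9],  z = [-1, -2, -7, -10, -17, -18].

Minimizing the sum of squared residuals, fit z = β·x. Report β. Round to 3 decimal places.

β = -1.936

The normal system MᵀM·[β]ᵀ = Mᵀz is [[202]]·[β]ᵀ = [-391]ᵀ.
Hence β = -391 / 202 ≈ -1.93564.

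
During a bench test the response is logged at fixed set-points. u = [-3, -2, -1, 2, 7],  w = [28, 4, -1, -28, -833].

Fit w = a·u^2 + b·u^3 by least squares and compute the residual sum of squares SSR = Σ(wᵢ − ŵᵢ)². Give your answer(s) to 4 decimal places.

SSR = 0.1784

From the data, Σu^2·u^2 = 2515, Σu^2·u^3 = 16563, Σu^3·u^3 = 118507.
And Σu^2·w = -40662, Σu^3·w = -286730.
Normal equations: [[2515, 16563]; [16563, 118507]]·[a, b]ᵀ = [-40662, -286730]ᵀ.
Δ = 2515·118507 − 16563² = 23712136.
a = ((-40662)·118507 − 16563·(-286730))/23712136 = -2486523/846862; b = (2515·(-286730) − 16563·(-40662))/23712136 = -1701473/846862.
Residuals: 75536/423431, -139122/423431, -30906/423431, -77130/423431, 4410/423431; SSR = 75536/423431.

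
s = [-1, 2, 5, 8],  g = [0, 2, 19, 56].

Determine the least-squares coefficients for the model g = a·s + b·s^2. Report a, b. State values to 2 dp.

With design matrix X, XᵀX = [[94, 644]; [644, 4738]] and Xᵀg = [547, 4067]ᵀ.
Eliminating b: 4738·(row 1) − 644·(row 2) gives 30636·a = 4738·547 − 644·4067 = -27462, so a = -199/222.
Then b = (4067 − 644·(-199/222))/4738 = 5005/5106.

a = -0.90, b = 0.98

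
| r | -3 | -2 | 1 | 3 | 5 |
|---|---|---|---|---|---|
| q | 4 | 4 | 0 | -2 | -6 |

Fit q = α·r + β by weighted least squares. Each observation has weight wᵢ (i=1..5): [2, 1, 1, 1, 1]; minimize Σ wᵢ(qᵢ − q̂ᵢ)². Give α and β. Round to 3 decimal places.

α = -1.208, β = 0.868

Forming AᵀWA = [[57, 1]; [1, 6]] and AᵀWq = [-68, 4]ᵀ gives AᵀWA·[α, β]ᵀ = AᵀWq.
Δ = 57·6 − 1² = 341.
α = ((-68)·6 − 1·4)/341 = -412/341; β = (57·4 − 1·(-68))/341 = 296/341.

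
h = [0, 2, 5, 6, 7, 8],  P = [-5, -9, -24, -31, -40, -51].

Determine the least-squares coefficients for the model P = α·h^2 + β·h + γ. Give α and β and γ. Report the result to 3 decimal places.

α = -0.654, β = -0.445, γ = -5.179

Setting ∂/∂α … = 0 gives: 8434·α + 1204·β + 178·γ = -6976;  1204·α + 178·β + 28·γ = -1012;  178·α + 28·β + 6·γ = -160.
(Σh^2·h^2 = 8434, Σh^2·h = 1204, Σh^2 = 178, Σh·h = 178, Σh = 28, Σ1 = 6, Σh^2·P = -6976, Σh·P = -1012, ΣP = -160.)
Solving the 3×3 system (Gaussian elimination) gives α = -808/1235, β = -110/247, γ = -492/95.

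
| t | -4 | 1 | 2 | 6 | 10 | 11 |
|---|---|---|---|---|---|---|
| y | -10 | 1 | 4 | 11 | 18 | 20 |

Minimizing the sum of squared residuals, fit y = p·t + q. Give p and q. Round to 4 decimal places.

Compute the Gram sums: Σt·t = 278, Σt = 26, Σ1 = 6.
For Aᵀy: Σt·y = 515, Σy = 44.
Determinant 278·6 − 26² = 992.
p = (515·6 − 26·44)/992 = 973/496; q = (278·44 − 26·515)/992 = -579/496.

p = 1.9617, q = -1.1673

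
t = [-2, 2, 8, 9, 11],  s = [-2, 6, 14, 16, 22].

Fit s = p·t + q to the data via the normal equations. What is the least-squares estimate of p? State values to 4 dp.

From the data, Σt·t = 274, Σt = 28, Σ1 = 5.
And Σt·s = 514, Σs = 56.
Determinant 274·5 − 28² = 586.
p = (514·5 − 28·56)/586 = 501/293; q = (274·56 − 28·514)/586 = 476/293.

p = 1.7099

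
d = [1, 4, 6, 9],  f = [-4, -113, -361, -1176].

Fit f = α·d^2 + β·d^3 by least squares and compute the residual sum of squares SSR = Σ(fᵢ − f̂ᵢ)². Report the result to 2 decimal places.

Normal-equation sums: Σd^2·d^2 = 8114, Σd^2·d^3 = 67850, Σd^3·d^3 = 582194.
And Σd^2·f = -110064, Σd^3·f = -942516.
XᵀX·[α, β]ᵀ = Xᵀf becomes [[8114, 67850]; [67850, 582194]]·[α, β]ᵀ = [-110064, -942516]ᵀ.
Eliminating β: 582194·(row 1) − 67850·(row 2) gives 120299616·α = 582194·(-110064) − 67850·(-942516) = -128889816, so α = -5370409/5012484.
Then β = ((-942516) − 67850·(-5370409/5012484))/582194 = -7488851/5012484.
Residuals: -599223/417707, -5871/24571, 118318/417707, -25473/417707; SSR = 918533/417707.

SSR = 2.20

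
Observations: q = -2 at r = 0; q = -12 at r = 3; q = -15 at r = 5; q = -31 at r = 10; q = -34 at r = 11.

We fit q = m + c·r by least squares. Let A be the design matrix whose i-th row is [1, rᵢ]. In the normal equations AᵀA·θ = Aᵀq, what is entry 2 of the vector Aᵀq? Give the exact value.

-795

Entry 2 ↔ basis r, so (Aᵀq)_{2} = Σᵢ (r)·qᵢ = (0)·(-2) + (3)·(-12) + (5)·(-15) + (10)·(-31) + (11)·(-34) = -795.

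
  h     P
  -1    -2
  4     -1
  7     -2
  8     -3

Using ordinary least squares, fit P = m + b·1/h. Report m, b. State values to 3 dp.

m = -1.986, b = 0.120

MᵀM·[m, b]ᵀ = MᵀP reads: 4·m + (-27/56)·b = -8;  (-27/56)·m + (3445/3136)·b = 61/56.
(Σ1 = 4, Σ1/h = -27/56, Σ1/h·1/h = 3445/3136, ΣP = -8, Σ1/h·P = 61/56.)
Eliminating b: (3445/3136)·(row 1) − (-27/56)·(row 2) gives (13051/3136)·m = (3445/3136)·(-8) − (-27/56)·(61/56) = -25913/3136, so m = -25913/13051.
Then b = ((61/56) − (-27/56)·(-25913/13051))/(3445/3136) = 1568/13051.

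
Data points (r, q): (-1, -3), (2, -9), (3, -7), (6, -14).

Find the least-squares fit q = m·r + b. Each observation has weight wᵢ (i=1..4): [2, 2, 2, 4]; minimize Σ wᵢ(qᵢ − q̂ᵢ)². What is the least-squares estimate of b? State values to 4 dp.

b = -4.4713

Compute the Gram sums: Σwᵢ·r·r = 172, Σwᵢ·r = 32, Σwᵢ·1 = 10.
Right-hand side: Σwᵢ·r·q = -408, Σwᵢ·q = -94.
Eliminating b: 10·(row 1) − 32·(row 2) gives 696·m = 10·(-408) − 32·(-94) = -1072, so m = -134/87.
Then b = ((-94) − 32·(-134/87))/10 = -389/87.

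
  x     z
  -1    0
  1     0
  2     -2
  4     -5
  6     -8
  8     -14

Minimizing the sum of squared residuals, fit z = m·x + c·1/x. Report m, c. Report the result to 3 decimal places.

Sums needed: Σx·x = 122, Σx·1/x = 6, Σ1/x·1/x = 1357/576.
And Σx·z = -184, Σ1/x·z = -16/3.
MᵀM·[m, c]ᵀ = Mᵀz becomes [[122, 6]; [6, 1357/576]]·[m, c]ᵀ = [-184, -16/3]ᵀ.
Determinant 122·(1357/576) − 6² = 72409/288.
m = ((-184)·(1357/576) − 6·(-16/3))/(72409/288) = -115628/72409; c = (122·(-16/3) − 6·(-184))/(72409/288) = 130560/72409.

m = -1.597, c = 1.803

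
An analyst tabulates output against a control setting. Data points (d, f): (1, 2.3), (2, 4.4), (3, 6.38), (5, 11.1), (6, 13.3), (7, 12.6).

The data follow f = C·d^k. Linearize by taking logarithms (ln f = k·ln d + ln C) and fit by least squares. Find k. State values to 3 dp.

k = 0.931

With ln fᵢ as the transformed response and ln dᵢ as the regressor:
Σln d = 7.1389, Σ(ln d)² = 11.2747, Σln f = 11.6961, Σln d·ln f = 16.5037.
Normal system: [[11.2747, 7.1389]; [7.1389, 6]]·[k, ln C]ᵀ = [16.5037, 11.6961]ᵀ.
Slope k = (n·Σln d·ln f − Σln d·Σln f)/(n·Σ(ln d)² − (Σln d)²) = (6·16.5037 − 7.1389·11.6961)/16.6845 = 0.93053; ln C = (Σln f − k·Σln d)/n = 0.84219.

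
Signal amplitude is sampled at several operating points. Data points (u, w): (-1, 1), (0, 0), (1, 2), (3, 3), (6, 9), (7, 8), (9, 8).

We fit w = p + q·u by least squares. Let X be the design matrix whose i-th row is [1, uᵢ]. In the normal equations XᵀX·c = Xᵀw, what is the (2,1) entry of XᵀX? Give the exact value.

Row 2 ↔ basis u, column 1 ↔ basis 1, so (XᵀX)_{2,1} = Σᵢ u = (-1)·(1) + (0)·(1) + (1)·(1) + (3)·(1) + (6)·(1) + (7)·(1) + (9)·(1) = 25.

25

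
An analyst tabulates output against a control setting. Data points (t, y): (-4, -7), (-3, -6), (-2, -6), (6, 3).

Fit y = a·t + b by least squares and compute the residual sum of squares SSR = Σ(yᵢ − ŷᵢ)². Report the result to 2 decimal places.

SSR = 0.73

Entries of MᵀM: Σt·t = 65, Σt = -3, Σ1 = 4.
And Σt·y = 76, Σy = -16.
Determinant 65·4 − (-3)² = 251.
a = (76·4 − (-3)·(-16))/251 = 256/251; b = (65·(-16) − (-3)·76)/251 = -812/251.
Residuals: 79/251, 74/251, -182/251, 29/251; SSR = 182/251.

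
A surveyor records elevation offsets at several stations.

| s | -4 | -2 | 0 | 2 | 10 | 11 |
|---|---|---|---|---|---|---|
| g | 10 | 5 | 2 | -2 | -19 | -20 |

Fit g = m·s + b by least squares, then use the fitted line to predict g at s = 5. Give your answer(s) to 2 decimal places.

ĝ = -8.36

Setting ∂/∂m … = 0 gives: 245·m + 17·b = -464;  17·m + 6·b = -24.
Determinant 245·6 − 17² = 1181.
m = ((-464)·6 − 17·(-24))/1181 = -2376/1181; b = (245·(-24) − 17·(-464))/1181 = 2008/1181.
At s = 5: ĝ = (-2376/1181)·(5) + (2008/1181)·(1) = -9872/1181.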